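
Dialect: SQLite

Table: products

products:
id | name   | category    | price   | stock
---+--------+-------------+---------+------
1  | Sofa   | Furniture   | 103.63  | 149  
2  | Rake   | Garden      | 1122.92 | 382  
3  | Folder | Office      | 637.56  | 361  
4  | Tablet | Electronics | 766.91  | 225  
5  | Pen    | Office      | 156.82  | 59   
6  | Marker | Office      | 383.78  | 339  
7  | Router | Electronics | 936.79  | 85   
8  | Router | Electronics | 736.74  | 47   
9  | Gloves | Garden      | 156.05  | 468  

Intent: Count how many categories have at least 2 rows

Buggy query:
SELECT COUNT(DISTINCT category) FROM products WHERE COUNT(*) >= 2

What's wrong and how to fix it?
Bug: COUNT(*) cannot appear in WHERE; the per-group count doesn't exist yet

Fix: Use a subquery that GROUPs and filters with HAVING, then count its rows

Corrected query:
SELECT COUNT(*) FROM (SELECT category FROM products GROUP BY category HAVING COUNT(*) >= 2)

Result:
COUNT(*)
--------
3       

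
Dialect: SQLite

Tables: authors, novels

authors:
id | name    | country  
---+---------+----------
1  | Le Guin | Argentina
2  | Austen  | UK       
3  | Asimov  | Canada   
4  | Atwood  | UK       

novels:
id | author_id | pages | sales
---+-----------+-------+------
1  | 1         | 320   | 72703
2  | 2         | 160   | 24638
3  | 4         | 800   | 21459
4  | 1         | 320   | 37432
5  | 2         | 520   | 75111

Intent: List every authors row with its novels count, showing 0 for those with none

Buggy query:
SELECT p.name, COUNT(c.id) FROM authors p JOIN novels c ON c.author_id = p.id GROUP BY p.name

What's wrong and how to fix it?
Bug: INNER JOIN drops authors rows that have no matching novels rows

Fix: Switch to LEFT JOIN to retain unmatched parent rows

Corrected query:
SELECT p.name, COUNT(c.id) FROM authors p LEFT JOIN novels c ON c.author_id = p.id GROUP BY p.name

Result:
name    | COUNT(c.id)
--------+------------
Asimov  | 0          
Atwood  | 1          
Austen  | 2          
Le Guin | 2          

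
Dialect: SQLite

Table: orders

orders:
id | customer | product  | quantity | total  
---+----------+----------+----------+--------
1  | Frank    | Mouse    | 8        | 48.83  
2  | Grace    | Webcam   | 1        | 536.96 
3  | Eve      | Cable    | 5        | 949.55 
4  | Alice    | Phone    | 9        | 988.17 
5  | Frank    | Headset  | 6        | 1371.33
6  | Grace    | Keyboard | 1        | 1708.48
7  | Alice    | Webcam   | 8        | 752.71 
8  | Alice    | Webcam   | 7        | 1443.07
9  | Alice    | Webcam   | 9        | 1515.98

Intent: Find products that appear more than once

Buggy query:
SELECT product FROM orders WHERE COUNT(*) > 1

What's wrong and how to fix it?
Bug: COUNT(*) is an aggregate and cannot be used in WHERE

Fix: GROUP BY product, then filter groups with HAVING COUNT(*) > 1

Corrected query:
SELECT product FROM orders GROUP BY product HAVING COUNT(*) > 1

Result:
product
-------
Webcam 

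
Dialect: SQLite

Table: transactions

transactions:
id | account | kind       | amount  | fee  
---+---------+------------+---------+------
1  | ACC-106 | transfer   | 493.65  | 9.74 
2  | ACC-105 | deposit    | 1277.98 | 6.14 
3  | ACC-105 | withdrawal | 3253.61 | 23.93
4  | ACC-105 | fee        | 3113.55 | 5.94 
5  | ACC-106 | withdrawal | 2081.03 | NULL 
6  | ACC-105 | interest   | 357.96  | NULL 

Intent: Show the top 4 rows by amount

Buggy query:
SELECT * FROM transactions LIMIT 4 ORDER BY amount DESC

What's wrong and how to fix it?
Bug: LIMIT must come after ORDER BY

Fix: Sort with ORDER BY, then apply LIMIT

Corrected query:
SELECT * FROM transactions ORDER BY amount DESC LIMIT 4

Result:
id | account | kind       | amount  | fee  
---+---------+------------+---------+------
3  | ACC-105 | withdrawal | 3253.61 | 23.93
4  | ACC-105 | fee        | 3113.55 | 5.94 
5  | ACC-106 | withdrawal | 2081.03 | NULL 
2  | ACC-105 | deposit    | 1277.98 | 6.14 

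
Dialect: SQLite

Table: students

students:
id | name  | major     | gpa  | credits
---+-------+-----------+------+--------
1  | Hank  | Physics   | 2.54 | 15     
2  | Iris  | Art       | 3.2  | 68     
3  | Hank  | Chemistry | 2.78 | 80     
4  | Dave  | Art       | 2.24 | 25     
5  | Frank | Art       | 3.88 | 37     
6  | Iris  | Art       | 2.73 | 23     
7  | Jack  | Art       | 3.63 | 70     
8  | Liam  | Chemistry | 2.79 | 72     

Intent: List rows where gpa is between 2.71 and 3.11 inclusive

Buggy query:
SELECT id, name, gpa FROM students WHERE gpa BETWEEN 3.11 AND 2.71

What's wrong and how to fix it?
Bug: BETWEEN expects the lower bound first; with 3.11 AND 2.71 the range is empty

Fix: Swap the bounds so the smaller value comes first

Corrected query:
SELECT id, name, gpa FROM students WHERE gpa BETWEEN 2.71 AND 3.11

Result:
id | name | gpa 
---+------+-----
3  | Hank | 2.78
6  | Iris | 2.73
8  | Liam | 2.79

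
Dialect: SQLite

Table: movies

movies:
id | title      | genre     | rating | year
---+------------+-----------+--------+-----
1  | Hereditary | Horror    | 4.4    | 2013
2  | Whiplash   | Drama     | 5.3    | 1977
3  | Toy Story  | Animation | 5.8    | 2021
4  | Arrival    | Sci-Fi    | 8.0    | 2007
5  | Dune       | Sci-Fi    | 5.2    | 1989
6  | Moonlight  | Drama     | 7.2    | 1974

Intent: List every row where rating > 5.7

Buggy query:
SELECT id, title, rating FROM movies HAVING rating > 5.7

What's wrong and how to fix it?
Bug: HAVING filters the output of aggregation, but this query has no GROUP BY and no aggregate functions, so SQLite rejects it (HAVING clause on a non-aggregate query); the condition here is per row

Fix: Replace HAVING with WHERE since the condition applies to individual rows

Corrected query:
SELECT id, title, rating FROM movies WHERE rating > 5.7

Result:
id | title     | rating
---+-----------+-------
3  | Toy Story | 5.8   
4  | Arrival   | 8     
6  | Moonlight | 7.2   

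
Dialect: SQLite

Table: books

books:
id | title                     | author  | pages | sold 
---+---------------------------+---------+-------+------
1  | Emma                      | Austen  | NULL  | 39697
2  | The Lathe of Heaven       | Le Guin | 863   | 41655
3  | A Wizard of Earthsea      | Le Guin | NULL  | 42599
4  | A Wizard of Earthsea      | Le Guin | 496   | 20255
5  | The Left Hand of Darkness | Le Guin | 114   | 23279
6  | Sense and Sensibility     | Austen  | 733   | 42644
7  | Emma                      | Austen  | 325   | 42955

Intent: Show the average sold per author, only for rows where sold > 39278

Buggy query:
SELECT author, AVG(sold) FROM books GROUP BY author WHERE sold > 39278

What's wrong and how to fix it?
Bug: WHERE cannot follow GROUP BY

Fix: Place WHERE between FROM and GROUP BY

Corrected query:
SELECT author, AVG(sold) FROM books WHERE sold > 39278 GROUP BY author

Result:
author  | AVG(sold)   
--------+-------------
Austen  | 41765.333333
Le Guin | 42127       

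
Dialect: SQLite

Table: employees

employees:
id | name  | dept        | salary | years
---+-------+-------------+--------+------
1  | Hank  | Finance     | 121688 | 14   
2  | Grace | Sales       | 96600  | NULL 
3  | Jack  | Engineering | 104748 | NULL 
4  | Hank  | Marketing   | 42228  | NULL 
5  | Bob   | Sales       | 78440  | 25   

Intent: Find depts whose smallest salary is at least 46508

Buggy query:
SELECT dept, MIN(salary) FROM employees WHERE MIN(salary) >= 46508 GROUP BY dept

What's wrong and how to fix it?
Bug: MIN() in WHERE is a misuse of aggregate

Fix: Replace WHERE with HAVING after the GROUP BY

Corrected query:
SELECT dept, MIN(salary) FROM employees GROUP BY dept HAVING MIN(salary) >= 46508

Result:
dept        | MIN(salary)
------------+------------
Engineering | 104748     
Finance     | 121688     
Sales       | 78440      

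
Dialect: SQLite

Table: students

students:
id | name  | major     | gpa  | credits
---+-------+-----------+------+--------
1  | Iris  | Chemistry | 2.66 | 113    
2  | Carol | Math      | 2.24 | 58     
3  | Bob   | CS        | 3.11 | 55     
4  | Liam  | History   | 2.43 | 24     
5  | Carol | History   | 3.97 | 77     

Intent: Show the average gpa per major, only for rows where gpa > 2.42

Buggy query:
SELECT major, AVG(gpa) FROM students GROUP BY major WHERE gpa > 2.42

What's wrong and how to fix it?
Bug: Row-level WHERE must come before GROUP BY in the clause order

Fix: Place WHERE between FROM and GROUP BY

Corrected query:
SELECT major, AVG(gpa) FROM students WHERE gpa > 2.42 GROUP BY major

Result:
major     | AVG(gpa)
----------+---------
CS        | 3.11    
Chemistry | 2.66    
History   | 3.2     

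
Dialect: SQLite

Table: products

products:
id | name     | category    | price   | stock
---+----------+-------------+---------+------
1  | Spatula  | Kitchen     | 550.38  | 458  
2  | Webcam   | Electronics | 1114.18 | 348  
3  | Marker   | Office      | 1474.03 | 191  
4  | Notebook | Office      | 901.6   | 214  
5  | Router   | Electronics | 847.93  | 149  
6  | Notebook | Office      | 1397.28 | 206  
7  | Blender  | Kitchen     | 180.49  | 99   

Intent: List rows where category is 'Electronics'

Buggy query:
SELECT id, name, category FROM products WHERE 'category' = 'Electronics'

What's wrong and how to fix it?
Bug: Single quotes denote string literals in SQL; the column name is being compared as a constant string

Fix: Remove the quotes around the column name (or use double quotes for an identifier)

Corrected query:
SELECT id, name, category FROM products WHERE category = 'Electronics'

Result:
id | name   | category   
---+--------+------------
2  | Webcam | Electronics
5  | Router | Electronics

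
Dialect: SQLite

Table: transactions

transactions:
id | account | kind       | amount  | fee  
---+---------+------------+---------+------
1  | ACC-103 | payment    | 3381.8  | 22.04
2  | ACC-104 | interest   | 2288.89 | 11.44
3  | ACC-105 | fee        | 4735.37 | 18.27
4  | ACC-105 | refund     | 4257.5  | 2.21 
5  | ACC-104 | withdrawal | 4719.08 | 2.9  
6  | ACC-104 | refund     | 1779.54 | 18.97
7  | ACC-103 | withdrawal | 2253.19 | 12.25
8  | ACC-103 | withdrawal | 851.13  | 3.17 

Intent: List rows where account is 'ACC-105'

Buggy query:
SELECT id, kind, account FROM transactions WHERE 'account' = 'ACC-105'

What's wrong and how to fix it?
Bug: Single quotes denote string literals in SQL; the column name is being compared as a constant string

Fix: Reference the column as account without single quotes

Corrected query:
SELECT id, kind, account FROM transactions WHERE account = 'ACC-105'

Result:
id | kind   | account
---+--------+--------
3  | fee    | ACC-105
4  | refund | ACC-105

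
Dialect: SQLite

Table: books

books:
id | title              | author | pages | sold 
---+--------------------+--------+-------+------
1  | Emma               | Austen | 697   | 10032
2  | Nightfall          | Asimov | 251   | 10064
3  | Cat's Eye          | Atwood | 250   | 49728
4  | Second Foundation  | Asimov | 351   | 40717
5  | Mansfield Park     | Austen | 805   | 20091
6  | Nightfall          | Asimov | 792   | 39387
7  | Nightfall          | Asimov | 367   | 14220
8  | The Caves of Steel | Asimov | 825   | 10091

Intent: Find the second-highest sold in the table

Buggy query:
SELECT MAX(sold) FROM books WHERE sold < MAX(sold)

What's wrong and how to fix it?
Bug: The inner MAX is an aggregate inside WHERE, which is not allowed

Fix: Put the inner MAX in a scalar subquery

Corrected query:
SELECT MAX(sold) FROM books WHERE sold < (SELECT MAX(sold) FROM books)

Result:
MAX(sold)
---------
40717    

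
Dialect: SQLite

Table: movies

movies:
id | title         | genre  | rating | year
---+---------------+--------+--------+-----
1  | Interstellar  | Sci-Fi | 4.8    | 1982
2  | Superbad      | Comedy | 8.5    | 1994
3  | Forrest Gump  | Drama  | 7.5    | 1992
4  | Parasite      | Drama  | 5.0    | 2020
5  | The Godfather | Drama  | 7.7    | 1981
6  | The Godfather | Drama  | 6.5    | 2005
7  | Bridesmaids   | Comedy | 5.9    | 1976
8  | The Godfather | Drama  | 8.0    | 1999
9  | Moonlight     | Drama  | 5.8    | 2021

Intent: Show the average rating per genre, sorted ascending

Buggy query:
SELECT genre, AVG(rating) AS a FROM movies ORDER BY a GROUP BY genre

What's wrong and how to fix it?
Bug: ORDER BY appears before GROUP BY; SQL clause order requires GROUP BY first

Fix: Move ORDER BY to the end, after GROUP BY

Corrected query:
SELECT genre, AVG(rating) AS a FROM movies GROUP BY genre ORDER BY a

Result:
genre  | a   
-------+-----
Sci-Fi | 4.8 
Drama  | 6.75
Comedy | 7.2 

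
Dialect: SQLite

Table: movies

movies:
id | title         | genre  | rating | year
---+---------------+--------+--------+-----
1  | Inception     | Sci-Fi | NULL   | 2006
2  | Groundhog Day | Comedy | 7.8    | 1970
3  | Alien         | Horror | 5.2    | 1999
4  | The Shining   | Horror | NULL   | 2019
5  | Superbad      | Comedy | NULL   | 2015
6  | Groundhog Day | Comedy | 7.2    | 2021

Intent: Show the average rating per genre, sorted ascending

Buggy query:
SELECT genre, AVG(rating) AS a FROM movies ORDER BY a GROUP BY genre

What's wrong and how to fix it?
Bug: ORDER BY appears before GROUP BY; SQL clause order requires GROUP BY first

Fix: Move ORDER BY to the end, after GROUP BY

Corrected query:
SELECT genre, AVG(rating) AS a FROM movies GROUP BY genre ORDER BY a

Result:
genre  | a   
-------+-----
Sci-Fi | NULL
Horror | 5.2 
Comedy | 7.5 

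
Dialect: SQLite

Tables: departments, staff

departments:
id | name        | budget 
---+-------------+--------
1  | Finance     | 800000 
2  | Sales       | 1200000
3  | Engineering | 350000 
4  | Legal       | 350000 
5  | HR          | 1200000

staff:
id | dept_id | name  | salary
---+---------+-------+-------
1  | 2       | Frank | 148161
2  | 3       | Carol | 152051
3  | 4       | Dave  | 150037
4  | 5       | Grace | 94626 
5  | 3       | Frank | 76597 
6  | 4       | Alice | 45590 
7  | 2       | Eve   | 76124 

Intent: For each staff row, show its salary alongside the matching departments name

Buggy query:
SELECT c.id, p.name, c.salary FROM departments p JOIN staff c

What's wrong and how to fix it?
Bug: Missing join condition: each staff row is matched to all departments rows instead of just its own

Fix: Specify the join condition linking the foreign key to the parent id

Corrected query:
SELECT c.id, p.name, c.salary FROM departments p JOIN staff c ON c.dept_id = p.id

Result:
id | name        | salary
---+-------------+-------
1  | Sales       | 148161
2  | Engineering | 152051
3  | Legal       | 150037
4  | HR          | 94626 
5  | Engineering | 76597 
6  | Legal       | 45590 
7  | Sales       | 76124 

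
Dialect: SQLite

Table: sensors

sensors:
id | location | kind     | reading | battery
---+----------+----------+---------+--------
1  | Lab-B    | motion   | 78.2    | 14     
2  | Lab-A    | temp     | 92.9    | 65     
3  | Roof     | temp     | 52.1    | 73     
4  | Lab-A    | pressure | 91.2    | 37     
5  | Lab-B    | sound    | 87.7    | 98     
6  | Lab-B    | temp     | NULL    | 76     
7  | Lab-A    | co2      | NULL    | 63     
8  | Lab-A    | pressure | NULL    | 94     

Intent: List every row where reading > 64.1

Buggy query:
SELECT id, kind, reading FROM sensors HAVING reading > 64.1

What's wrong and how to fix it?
Bug: This is a non-aggregate query (no GROUP BY, no aggregates), so in SQLite the HAVING clause is invalid here; a row-level condition belongs in WHERE

Fix: Use WHERE for row-level filtering

Corrected query:
SELECT id, kind, reading FROM sensors WHERE reading > 64.1

Result:
id | kind     | reading
---+----------+--------
1  | motion   | 78.2   
2  | temp     | 92.9   
4  | pressure | 91.2   
5  | sound    | 87.7   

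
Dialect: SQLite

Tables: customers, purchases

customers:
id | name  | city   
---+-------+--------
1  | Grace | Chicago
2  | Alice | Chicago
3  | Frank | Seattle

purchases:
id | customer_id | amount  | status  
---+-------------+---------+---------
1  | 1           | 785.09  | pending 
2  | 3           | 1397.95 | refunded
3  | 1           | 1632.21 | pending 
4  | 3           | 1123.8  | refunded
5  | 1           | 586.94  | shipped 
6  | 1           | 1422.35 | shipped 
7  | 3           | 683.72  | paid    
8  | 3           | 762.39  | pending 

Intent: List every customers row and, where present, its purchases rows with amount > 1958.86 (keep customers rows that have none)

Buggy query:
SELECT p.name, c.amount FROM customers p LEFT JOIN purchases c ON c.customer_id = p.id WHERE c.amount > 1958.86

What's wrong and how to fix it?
Bug: Filtering c.amount in WHERE discards the NULL rows produced by LEFT JOIN, turning it into an inner join

Fix: Put 'c.amount > 1958.86' in the JOIN's ON clause instead of WHERE

Corrected query:
SELECT p.name, c.amount FROM customers p LEFT JOIN purchases c ON c.customer_id = p.id AND c.amount > 1958.86

Result:
name  | amount
------+-------
Grace | NULL  
Alice | NULL  
Frank | NULL  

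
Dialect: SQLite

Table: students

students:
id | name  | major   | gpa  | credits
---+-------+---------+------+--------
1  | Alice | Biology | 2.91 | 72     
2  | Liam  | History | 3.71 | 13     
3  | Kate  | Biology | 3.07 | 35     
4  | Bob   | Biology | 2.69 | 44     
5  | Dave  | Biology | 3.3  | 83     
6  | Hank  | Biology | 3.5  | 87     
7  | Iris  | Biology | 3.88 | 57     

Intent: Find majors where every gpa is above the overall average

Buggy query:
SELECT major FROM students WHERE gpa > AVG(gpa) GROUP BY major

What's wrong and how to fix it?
Bug: WHERE evaluates per row before aggregation, so AVG() is unavailable

Fix: Use a subquery for AVG and a HAVING MIN(...) filter so the condition holds for every row in the group

Corrected query:
SELECT major FROM students GROUP BY major HAVING MIN(gpa) > (SELECT AVG(gpa) FROM students)

Result:
major  
-------
History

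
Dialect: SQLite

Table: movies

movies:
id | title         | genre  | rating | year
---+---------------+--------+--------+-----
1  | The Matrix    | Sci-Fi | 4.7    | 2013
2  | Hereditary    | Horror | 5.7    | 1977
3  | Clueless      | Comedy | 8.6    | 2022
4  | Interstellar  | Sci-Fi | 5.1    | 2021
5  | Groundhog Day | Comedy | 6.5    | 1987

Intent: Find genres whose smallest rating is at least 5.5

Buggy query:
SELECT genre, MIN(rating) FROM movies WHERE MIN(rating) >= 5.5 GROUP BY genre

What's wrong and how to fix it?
Bug: Aggregates like MIN are computed per group after WHERE runs

Fix: Replace WHERE with HAVING after the GROUP BY

Corrected query:
SELECT genre, MIN(rating) FROM movies GROUP BY genre HAVING MIN(rating) >= 5.5

Result:
genre  | MIN(rating)
-------+------------
Comedy | 6.5        
Horror | 5.7        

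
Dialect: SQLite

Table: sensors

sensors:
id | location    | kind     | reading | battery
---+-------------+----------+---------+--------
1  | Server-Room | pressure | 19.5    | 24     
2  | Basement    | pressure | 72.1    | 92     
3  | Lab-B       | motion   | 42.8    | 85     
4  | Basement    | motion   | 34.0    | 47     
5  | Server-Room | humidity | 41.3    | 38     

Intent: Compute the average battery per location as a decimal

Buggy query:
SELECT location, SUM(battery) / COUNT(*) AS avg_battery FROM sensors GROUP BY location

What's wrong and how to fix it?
Bug: SUM(battery) and COUNT(*) are both integers; the division truncates the fractional part

Fix: Cast one side to REAL so the division keeps the fractional part

Corrected query:
SELECT location, SUM(battery) * 1.0 / COUNT(*) AS avg_battery FROM sensors GROUP BY location

Result:
location    | avg_battery
------------+------------
Basement    | 69.5       
Lab-B       | 85         
Server-Room | 31         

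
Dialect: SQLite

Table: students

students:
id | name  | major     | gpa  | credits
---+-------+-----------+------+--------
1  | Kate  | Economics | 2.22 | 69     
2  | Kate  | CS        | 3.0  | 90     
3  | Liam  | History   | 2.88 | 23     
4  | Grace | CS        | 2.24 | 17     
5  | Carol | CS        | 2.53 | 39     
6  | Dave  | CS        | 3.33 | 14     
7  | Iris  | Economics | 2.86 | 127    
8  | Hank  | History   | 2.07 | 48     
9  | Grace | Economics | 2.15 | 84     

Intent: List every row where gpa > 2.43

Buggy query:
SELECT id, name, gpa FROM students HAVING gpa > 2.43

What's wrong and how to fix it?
Bug: HAVING filters the output of aggregation, but this query has no GROUP BY and no aggregate functions, so SQLite rejects it (HAVING clause on a non-aggregate query); the condition here is per row

Fix: Replace HAVING with WHERE since the condition applies to individual rows

Corrected query:
SELECT id, name, gpa FROM students WHERE gpa > 2.43

Result:
id | name  | gpa 
---+-------+-----
2  | Kate  | 3   
3  | Liam  | 2.88
5  | Carol | 2.53
6  | Dave  | 3.33
7  | Iris  | 2.86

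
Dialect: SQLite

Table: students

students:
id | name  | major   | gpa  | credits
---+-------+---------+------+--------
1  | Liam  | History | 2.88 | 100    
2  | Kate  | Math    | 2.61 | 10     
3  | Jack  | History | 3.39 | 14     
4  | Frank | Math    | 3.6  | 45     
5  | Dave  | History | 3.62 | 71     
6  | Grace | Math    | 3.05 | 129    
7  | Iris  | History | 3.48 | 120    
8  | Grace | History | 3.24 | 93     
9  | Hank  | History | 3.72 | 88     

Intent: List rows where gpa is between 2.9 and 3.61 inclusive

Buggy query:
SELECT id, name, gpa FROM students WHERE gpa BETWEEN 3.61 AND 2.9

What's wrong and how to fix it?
Bug: BETWEEN expects the lower bound first; with 3.61 AND 2.9 the range is empty

Fix: Swap the bounds so the smaller value comes first

Corrected query:
SELECT id, name, gpa FROM students WHERE gpa BETWEEN 2.9 AND 3.61

Result:
id | name  | gpa 
---+-------+-----
3  | Jack  | 3.39
4  | Frank | 3.6 
6  | Grace | 3.05
7  | Iris  | 3.48
8  | Grace | 3.24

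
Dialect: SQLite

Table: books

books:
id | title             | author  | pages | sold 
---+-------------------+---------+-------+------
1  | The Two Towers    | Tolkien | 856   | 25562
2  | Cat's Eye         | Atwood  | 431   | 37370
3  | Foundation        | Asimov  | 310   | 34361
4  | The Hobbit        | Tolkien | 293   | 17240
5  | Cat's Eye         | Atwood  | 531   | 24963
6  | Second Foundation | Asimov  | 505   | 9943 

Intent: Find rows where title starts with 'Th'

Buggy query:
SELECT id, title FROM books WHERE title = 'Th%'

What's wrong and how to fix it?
Bug: '=' compares the literal string including the % character; pattern matching needs LIKE

Fix: Replace '=' with LIKE so 'Th%' is treated as a pattern

Corrected query:
SELECT id, title FROM books WHERE title LIKE 'Th%'

Result:
id | title         
---+---------------
1  | The Two Towers
4  | The Hobbit    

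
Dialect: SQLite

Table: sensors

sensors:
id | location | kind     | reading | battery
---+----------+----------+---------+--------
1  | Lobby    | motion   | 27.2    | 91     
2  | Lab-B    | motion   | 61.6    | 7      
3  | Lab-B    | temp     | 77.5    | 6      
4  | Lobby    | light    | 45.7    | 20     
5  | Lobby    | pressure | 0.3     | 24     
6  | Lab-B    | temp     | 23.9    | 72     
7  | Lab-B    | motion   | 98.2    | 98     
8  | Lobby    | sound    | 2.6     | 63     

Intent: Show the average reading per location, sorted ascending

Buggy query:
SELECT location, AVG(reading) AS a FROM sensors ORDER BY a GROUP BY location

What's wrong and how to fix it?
Bug: ORDER BY appears before GROUP BY; SQL clause order requires GROUP BY first

Fix: Reorder: SELECT … FROM … GROUP BY … ORDER BY …

Corrected query:
SELECT location, AVG(reading) AS a FROM sensors GROUP BY location ORDER BY a

Result:
location | a    
---------+------
Lobby    | 18.95
Lab-B    | 65.3 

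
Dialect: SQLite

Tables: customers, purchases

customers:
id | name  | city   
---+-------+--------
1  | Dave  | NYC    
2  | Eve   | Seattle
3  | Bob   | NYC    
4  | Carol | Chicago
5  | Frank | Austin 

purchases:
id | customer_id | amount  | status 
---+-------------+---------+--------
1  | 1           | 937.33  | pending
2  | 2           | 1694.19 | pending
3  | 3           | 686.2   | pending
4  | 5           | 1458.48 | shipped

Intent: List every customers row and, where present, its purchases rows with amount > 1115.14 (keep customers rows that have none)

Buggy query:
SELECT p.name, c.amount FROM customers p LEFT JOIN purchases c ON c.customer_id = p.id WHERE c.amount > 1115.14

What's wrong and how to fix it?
Bug: A WHERE condition on the right-hand table after LEFT JOIN drops unmatched parents

Fix: Move the right-table condition into the ON clause so unmatched parents are kept

Corrected query:
SELECT p.name, c.amount FROM customers p LEFT JOIN purchases c ON c.customer_id = p.id AND c.amount > 1115.14

Result:
name  | amount 
------+--------
Dave  | NULL   
Eve   | 1694.19
Bob   | NULL   
Carol | NULL   
Frank | 1458.48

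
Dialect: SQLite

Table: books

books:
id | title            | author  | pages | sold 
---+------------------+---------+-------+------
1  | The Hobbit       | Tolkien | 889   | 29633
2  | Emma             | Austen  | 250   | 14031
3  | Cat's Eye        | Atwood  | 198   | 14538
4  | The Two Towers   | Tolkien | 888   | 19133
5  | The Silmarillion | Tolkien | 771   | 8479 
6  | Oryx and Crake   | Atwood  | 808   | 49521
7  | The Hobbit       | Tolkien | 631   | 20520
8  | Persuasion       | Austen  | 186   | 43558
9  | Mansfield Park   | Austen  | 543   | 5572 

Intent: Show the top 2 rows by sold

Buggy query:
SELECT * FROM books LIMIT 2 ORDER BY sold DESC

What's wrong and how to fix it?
Bug: LIMIT must come after ORDER BY

Fix: Sort with ORDER BY, then apply LIMIT

Corrected query:
SELECT * FROM books ORDER BY sold DESC LIMIT 2

Result:
id | title          | author | pages | sold 
---+----------------+--------+-------+------
6  | Oryx and Crake | Atwood | 808   | 49521
8  | Persuasion     | Austen | 186   | 43558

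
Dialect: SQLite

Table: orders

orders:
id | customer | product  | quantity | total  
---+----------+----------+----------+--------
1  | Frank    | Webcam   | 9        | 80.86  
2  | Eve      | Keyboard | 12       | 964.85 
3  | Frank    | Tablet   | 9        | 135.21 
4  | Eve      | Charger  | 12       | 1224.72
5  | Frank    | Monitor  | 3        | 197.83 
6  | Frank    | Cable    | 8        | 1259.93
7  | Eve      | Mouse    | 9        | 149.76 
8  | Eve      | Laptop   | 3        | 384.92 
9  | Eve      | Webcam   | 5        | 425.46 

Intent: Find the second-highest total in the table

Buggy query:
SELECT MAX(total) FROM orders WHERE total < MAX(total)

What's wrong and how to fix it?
Bug: MAX(total) on the right of the comparison is an aggregate-in-WHERE error

Fix: Compute the overall MAX in a subquery, then take MAX of rows below it

Corrected query:
SELECT MAX(total) FROM orders WHERE total < (SELECT MAX(total) FROM orders)

Result:
MAX(total)
----------
1224.72   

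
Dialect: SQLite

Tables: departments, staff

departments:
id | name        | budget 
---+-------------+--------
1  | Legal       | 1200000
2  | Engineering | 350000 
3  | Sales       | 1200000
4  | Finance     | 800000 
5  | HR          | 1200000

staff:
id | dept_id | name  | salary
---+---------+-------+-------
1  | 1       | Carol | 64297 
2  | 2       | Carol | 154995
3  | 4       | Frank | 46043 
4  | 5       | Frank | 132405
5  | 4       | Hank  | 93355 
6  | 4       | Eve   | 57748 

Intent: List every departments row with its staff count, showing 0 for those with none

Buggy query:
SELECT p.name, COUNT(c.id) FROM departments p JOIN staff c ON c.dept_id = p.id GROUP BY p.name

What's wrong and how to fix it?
Bug: An inner join excludes parents with zero children

Fix: Use LEFT JOIN so parents without children still appear (COUNT(c.id) gives 0)

Corrected query:
SELECT p.name, COUNT(c.id) FROM departments p LEFT JOIN staff c ON c.dept_id = p.id GROUP BY p.name

Result:
name        | COUNT(c.id)
------------+------------
Engineering | 1          
Finance     | 3          
HR          | 1          
Legal       | 1          
Sales       | 0          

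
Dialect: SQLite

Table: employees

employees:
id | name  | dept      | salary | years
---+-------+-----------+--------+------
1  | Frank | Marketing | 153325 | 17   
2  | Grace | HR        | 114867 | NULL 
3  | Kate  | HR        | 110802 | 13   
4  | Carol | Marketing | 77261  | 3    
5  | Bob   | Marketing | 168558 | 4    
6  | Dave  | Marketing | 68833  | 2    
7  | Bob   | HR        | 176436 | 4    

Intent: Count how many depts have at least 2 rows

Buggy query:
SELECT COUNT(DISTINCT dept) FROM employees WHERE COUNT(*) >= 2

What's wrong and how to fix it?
Bug: COUNT(*) cannot appear in WHERE; the per-group count doesn't exist yet

Fix: Group first with HAVING COUNT(*) >= 2, then COUNT the resulting groups

Corrected query:
SELECT COUNT(*) FROM (SELECT dept FROM employees GROUP BY dept HAVING COUNT(*) >= 2)

Result:
COUNT(*)
--------
2       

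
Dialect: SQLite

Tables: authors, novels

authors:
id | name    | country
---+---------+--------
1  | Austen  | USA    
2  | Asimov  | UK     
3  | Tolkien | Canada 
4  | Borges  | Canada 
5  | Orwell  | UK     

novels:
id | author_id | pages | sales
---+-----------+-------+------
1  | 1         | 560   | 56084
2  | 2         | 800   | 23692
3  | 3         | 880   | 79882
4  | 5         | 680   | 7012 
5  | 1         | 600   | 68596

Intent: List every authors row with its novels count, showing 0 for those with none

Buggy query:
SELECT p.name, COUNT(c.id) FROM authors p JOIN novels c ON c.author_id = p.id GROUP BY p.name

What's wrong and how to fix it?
Bug: INNER JOIN drops authors rows that have no matching novels rows

Fix: Use LEFT JOIN so parents without children still appear (COUNT(c.id) gives 0)

Corrected query:
SELECT p.name, COUNT(c.id) FROM authors p LEFT JOIN novels c ON c.author_id = p.id GROUP BY p.name

Result:
name    | COUNT(c.id)
--------+------------
Asimov  | 1          
Austen  | 2          
Borges  | 0          
Orwell  | 1          
Tolkien | 1          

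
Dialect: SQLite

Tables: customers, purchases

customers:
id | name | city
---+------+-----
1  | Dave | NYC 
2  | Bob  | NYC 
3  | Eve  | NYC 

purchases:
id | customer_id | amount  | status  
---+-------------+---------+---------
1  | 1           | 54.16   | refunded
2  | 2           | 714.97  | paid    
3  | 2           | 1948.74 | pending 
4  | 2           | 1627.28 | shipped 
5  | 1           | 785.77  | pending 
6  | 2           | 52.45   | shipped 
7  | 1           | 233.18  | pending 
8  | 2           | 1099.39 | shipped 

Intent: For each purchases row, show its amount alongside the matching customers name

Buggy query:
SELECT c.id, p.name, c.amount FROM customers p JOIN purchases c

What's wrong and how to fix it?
Bug: Missing join condition: each purchases row is matched to all customers rows instead of just its own

Fix: Add ON c.customer_id = p.id to the JOIN

Corrected query:
SELECT c.id, p.name, c.amount FROM customers p JOIN purchases c ON c.customer_id = p.id

Result:
id | name | amount 
---+------+--------
1  | Dave | 54.16  
2  | Bob  | 714.97 
3  | Bob  | 1948.74
4  | Bob  | 1627.28
5  | Dave | 785.77 
6  | Bob  | 52.45  
7  | Dave | 233.18 
8  | Bob  | 1099.39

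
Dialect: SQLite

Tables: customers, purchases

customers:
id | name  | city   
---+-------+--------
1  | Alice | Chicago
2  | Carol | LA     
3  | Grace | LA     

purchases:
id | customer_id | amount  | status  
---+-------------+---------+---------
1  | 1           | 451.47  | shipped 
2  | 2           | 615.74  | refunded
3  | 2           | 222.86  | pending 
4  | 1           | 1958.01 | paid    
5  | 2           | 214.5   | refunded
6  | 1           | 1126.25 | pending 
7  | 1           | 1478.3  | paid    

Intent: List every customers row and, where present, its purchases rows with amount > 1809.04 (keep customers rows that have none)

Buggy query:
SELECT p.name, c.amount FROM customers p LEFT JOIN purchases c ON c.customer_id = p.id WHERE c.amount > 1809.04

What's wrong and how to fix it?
Bug: A WHERE condition on the right-hand table after LEFT JOIN drops unmatched parents

Fix: Move the right-table condition into the ON clause so unmatched parents are kept

Corrected query:
SELECT p.name, c.amount FROM customers p LEFT JOIN purchases c ON c.customer_id = p.id AND c.amount > 1809.04

Result:
name  | amount 
------+--------
Alice | 1958.01
Carol | NULL   
Grace | NULL   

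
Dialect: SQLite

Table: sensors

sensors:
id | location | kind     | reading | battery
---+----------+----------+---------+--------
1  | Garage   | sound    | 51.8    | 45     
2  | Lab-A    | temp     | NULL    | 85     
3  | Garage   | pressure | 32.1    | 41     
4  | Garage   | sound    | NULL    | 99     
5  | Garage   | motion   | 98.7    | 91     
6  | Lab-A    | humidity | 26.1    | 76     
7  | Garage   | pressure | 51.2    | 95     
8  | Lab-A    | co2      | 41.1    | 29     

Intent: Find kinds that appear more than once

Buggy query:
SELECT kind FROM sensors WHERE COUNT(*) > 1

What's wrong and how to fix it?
Bug: COUNT(*) is an aggregate and cannot be used in WHERE

Fix: Group first, then use HAVING for the count condition

Corrected query:
SELECT kind FROM sensors GROUP BY kind HAVING COUNT(*) > 1

Result:
kind    
--------
pressure
sound   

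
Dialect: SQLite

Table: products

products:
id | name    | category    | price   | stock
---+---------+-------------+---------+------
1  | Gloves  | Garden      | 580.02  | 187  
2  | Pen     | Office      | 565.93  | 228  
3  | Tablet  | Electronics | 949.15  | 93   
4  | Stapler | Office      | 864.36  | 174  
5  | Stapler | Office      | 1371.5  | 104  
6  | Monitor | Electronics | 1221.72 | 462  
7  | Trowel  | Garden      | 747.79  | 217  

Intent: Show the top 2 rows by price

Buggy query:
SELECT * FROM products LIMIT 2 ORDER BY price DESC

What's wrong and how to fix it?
Bug: LIMIT must come after ORDER BY

Fix: Sort with ORDER BY, then apply LIMIT

Corrected query:
SELECT * FROM products ORDER BY price DESC LIMIT 2

Result:
id | name    | category    | price   | stock
---+---------+-------------+---------+------
5  | Stapler | Office      | 1371.5  | 104  
6  | Monitor | Electronics | 1221.72 | 462  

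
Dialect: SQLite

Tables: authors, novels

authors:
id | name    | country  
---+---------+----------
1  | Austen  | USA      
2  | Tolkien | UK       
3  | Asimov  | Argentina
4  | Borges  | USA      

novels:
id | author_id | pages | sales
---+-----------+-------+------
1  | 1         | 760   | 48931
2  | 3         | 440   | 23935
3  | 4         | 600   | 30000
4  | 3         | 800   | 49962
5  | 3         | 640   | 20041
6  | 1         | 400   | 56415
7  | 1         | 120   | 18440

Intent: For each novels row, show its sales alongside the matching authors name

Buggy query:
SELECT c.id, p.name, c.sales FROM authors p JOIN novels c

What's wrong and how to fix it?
Bug: Missing join condition: each novels row is matched to all authors rows instead of just its own

Fix: Add ON c.author_id = p.id to the JOIN

Corrected query:
SELECT c.id, p.name, c.sales FROM authors p JOIN novels c ON c.author_id = p.id

Result:
id | name   | sales
---+--------+------
1  | Austen | 48931
2  | Asimov | 23935
3  | Borges | 30000
4  | Asimov | 49962
5  | Asimov | 20041
6  | Austen | 56415
7  | Austen | 18440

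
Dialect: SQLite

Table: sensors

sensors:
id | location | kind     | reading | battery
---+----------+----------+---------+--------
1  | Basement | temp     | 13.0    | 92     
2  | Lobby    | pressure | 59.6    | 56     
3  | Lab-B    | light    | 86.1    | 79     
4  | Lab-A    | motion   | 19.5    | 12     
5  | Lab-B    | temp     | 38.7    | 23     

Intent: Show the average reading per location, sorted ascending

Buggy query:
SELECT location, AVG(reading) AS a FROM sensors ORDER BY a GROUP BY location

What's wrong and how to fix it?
Bug: ORDER BY appears before GROUP BY; SQL clause order requires GROUP BY first

Fix: Move ORDER BY to the end, after GROUP BY

Corrected query:
SELECT location, AVG(reading) AS a FROM sensors GROUP BY location ORDER BY a

Result:
location | a   
---------+-----
Basement | 13  
Lab-A    | 19.5
Lobby    | 59.6
Lab-B    | 62.4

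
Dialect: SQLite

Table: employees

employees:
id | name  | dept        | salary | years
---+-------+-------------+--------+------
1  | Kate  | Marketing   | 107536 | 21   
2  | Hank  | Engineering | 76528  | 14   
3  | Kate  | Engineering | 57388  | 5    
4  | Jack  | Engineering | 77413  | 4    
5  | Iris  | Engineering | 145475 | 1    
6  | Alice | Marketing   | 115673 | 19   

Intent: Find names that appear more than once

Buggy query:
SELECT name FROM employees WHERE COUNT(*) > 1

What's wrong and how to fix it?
Bug: WHERE can't reference COUNT(*); aggregates are computed after WHERE

Fix: Group first, then use HAVING for the count condition

Corrected query:
SELECT name FROM employees GROUP BY name HAVING COUNT(*) > 1

Result:
name
----
Kate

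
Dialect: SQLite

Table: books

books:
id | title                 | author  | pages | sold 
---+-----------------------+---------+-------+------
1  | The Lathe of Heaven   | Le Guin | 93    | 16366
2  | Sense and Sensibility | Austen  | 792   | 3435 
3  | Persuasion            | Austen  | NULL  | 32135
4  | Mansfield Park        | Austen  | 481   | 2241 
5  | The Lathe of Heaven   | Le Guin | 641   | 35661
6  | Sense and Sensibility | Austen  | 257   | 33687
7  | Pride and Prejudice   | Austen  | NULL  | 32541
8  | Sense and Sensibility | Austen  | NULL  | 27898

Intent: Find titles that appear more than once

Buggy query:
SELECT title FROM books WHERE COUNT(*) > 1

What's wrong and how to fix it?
Bug: WHERE can't reference COUNT(*); aggregates are computed after WHERE

Fix: Group first, then use HAVING for the count condition

Corrected query:
SELECT title FROM books GROUP BY title HAVING COUNT(*) > 1

Result:
title                
---------------------
Sense and Sensibility
The Lathe of Heaven  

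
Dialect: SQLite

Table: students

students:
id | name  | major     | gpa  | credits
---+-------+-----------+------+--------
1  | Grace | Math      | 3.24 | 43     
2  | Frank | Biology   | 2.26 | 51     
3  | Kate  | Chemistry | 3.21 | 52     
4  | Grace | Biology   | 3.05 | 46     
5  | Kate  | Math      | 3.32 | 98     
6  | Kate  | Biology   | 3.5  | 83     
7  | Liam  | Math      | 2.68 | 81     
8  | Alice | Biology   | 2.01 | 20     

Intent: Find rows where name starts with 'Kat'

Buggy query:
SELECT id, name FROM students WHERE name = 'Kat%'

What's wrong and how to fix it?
Bug: '=' compares the literal string including the % character; pattern matching needs LIKE

Fix: Use LIKE for wildcard pattern matching

Corrected query:
SELECT id, name FROM students WHERE name LIKE 'Kat%'

Result:
id | name
---+-----
3  | Kate
5  | Kate
6  | Kate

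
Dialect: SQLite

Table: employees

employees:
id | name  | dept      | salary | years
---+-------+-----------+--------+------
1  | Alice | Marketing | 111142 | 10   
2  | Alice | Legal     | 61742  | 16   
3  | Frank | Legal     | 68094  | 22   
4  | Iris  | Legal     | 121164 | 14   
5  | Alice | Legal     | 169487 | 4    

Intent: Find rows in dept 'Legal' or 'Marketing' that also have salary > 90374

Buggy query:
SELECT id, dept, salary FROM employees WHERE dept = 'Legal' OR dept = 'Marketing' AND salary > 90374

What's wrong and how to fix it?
Bug: AND binds tighter than OR, so this parses as dept = 'Legal' OR (dept = 'Marketing' AND salary > 90374)

Fix: Group the OR with parentheses (or use IN), then AND the threshold

Corrected query:
SELECT id, dept, salary FROM employees WHERE (dept = 'Legal' OR dept = 'Marketing') AND salary > 90374

Result:
id | dept      | salary
---+-----------+-------
1  | Marketing | 111142
4  | Legal     | 121164
5  | Legal     | 169487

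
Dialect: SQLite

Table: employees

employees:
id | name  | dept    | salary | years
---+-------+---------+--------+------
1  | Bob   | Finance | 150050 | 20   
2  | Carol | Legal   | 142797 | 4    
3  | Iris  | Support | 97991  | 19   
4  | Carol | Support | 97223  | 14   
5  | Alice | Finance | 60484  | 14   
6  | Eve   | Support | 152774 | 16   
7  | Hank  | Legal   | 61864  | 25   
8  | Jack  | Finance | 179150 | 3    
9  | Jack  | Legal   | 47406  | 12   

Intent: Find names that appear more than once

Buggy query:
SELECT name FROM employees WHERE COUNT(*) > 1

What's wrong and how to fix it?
Bug: WHERE can't reference COUNT(*); aggregates are computed after WHERE

Fix: Group first, then use HAVING for the count condition

Corrected query:
SELECT name FROM employees GROUP BY name HAVING COUNT(*) > 1

Result:
name 
-----
Carol
Jack 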